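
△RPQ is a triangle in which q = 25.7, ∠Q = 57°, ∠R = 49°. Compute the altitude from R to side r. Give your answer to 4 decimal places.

The third angle is ∠P = 180° − ∠Q − ∠R = 74.00°.
Law of sines: r = q·sin R/sin Q ≈ 23.127.
Law of sines: p = q·sin P/sin Q ≈ 29.457.
Area = ½·q·r·sin P ≈ 285.67.
The altitude from R has length 2·area/r ≈ 24.704.

h_R ≈ 24.7044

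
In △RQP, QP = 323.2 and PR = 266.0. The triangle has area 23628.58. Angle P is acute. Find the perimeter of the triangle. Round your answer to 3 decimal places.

perimeter ≈ 766.903

From area = ½·QP·PR·sin P, we get sin P = 2·area/(QP·PR) ≈ 0.54969.
Taking the acute solution, ∠P ≈ 33.35°.
Law of cosines then gives RQ ≈ 177.7.
Perimeter = 323.2 + 266 + 177.7 = 766.9.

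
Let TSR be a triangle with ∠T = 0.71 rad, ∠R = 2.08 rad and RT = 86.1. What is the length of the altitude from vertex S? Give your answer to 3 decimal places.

142.287

The third angle is ∠S = π − ∠R − ∠T = 0.352 rad.
Law of sines: SR = RT·sin T/sin S ≈ 162.96.
Law of sines: TS = RT·sin R/sin S ≈ 218.29.
Area = ½·RT·SR·sin R ≈ 6125.5.
The altitude from S has length 2·area/RT ≈ 142.29.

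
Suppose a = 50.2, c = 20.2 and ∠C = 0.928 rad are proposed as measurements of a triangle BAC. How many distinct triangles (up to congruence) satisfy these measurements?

a·sin C = 50.2·sin(0.928 rad) ≈ 40.18.
Since c = 20.2 < 40.18 = a sin C, no triangle exists.

0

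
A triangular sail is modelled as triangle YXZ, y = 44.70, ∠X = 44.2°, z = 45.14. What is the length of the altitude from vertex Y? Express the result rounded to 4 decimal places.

h_Y ≈ 31.4700

By the law of cosines, x² = z² + y² − 2·z·y·cos X = 1142.6, so x ≈ 33.802.
Area = ½·z·y·sin X ≈ 703.36.
The altitude from Y has length 2·area/y ≈ 31.47.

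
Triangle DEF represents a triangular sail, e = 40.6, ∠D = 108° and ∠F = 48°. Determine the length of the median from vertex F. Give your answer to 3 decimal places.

m_F ≈ 62.886

The third angle is ∠E = 180° − ∠F − ∠D = 24.00°.
Law of sines: d = e·sin D/sin E ≈ 94.933.
Law of sines: f = e·sin F/sin E ≈ 74.18.
Median from F: ½√(2·d² + 2·e² − f²) ≈ 62.886.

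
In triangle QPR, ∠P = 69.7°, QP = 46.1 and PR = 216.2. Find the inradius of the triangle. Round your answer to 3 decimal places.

20.011

By the law of cosines, RQ² = QP² + PR² − 2·QP·PR·cos P = 41952, so RQ ≈ 204.82.
Area = ½·QP·PR·sin P ≈ 4673.9.
Semiperimeter s = (216.2+204.82+46.1)/2 = 233.56.
Inradius = area/s = 4673.9/233.56 ≈ 20.011.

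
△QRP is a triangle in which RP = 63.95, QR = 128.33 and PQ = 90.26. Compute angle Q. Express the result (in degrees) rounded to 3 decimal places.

By the law of cosines, cos Q = (PQ² + QR² − RP²) / (2·PQ·QR) ≈ 0.88603, so ∠Q ≈ 27.62°.

∠Q ≈ 27.622°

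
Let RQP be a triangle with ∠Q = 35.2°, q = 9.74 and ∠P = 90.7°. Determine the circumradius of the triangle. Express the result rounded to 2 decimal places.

8.45

The third angle is ∠R = 180° − ∠Q − ∠P = 54.10°.
Law of sines: r = q·sin R/sin Q ≈ 13.687.
Law of sines: p = q·sin P/sin Q ≈ 16.896.
Circumradius = q/(2 sin Q) ≈ 8.4485.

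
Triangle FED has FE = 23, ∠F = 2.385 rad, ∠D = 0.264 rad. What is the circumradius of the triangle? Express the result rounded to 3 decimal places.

The third angle is ∠E = π − ∠D − ∠F = 0.493 rad.
Law of sines: ED = FE·sin F/sin D ≈ 60.505.
Law of sines: DF = FE·sin E/sin D ≈ 41.683.
Circumradius = FE/(2 sin D) ≈ 44.071.

R ≈ 44.071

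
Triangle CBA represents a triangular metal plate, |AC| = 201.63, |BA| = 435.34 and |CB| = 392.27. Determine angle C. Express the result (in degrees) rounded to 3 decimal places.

∠C ≈ 88.185°

By the law of cosines, cos C = (|AC|² + |CB|² − |BA|²) / (2·|AC|·|CB|) ≈ 0.03167, so ∠C ≈ 88.19°.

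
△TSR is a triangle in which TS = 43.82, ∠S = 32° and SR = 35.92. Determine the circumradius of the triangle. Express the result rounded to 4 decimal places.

21.9413

By the law of cosines, RT² = TS² + SR² − 2·TS·SR·cos S = 540.76, so RT ≈ 23.254.
Area = ½·TS·SR·sin S ≈ 417.05.
Circumradius = RT/(2 sin S) ≈ 21.941.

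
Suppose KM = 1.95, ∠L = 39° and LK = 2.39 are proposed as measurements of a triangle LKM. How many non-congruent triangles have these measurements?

LK·sin L = 2.39·sin(39°) ≈ 1.504.
Since LK sin L < KM < LK (1.504 < 1.95 < 2.39), two triangles exist.

2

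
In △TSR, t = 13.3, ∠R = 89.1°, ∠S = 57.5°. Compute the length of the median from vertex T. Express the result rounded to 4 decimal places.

m_T ≈ 21.3351

The third angle is ∠T = 180° − ∠S − ∠R = 33.40°.
Law of sines: s = t·sin S/sin T ≈ 20.377.
Law of sines: r = t·sin R/sin T ≈ 24.158.
Median from T: ½√(2·s² + 2·r² − t²) ≈ 21.335.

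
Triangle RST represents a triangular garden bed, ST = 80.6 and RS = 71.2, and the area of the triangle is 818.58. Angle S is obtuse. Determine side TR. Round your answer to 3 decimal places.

150.221

From area = ½·RS·ST·sin S, we get sin S = 2·area/(RS·ST) ≈ 0.28528.
Taking the obtuse solution, ∠S ≈ 163.42°.
Law of cosines then gives TR ≈ 150.22.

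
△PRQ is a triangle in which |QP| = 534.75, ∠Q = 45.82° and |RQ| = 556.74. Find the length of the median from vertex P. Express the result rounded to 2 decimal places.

394.92

By the law of cosines, |PR|² = |RQ|² + |QP|² − 2·|RQ|·|QP|·cos Q = 1.8095e+05, so |PR| ≈ 425.38.
Median from P: ½√(2·|QP|² + 2·|PR|² − |RQ|²) ≈ 394.92.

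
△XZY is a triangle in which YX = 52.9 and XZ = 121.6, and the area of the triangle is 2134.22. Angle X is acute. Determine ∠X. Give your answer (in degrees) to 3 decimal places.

From area = ½·YX·XZ·sin X, we get sin X = 2·area/(YX·XZ) ≈ 0.66356.
Taking the acute solution, ∠X ≈ 41.57°.

41.572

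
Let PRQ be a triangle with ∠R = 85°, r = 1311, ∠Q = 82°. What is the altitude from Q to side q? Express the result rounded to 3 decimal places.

294.911

The third angle is ∠P = 180° − ∠R − ∠Q = 13.00°.
Law of sines: p = r·sin P/sin R ≈ 296.04.
Law of sines: q = r·sin Q/sin R ≈ 1303.2.
Area = ½·r·p·sin Q ≈ 1.9216e+05.
The altitude from Q has length 2·area/q ≈ 294.91.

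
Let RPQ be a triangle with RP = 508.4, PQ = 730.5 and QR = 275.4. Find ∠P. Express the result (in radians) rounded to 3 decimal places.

By the law of cosines, cos P = (RP² + PQ² − QR²) / (2·RP·PQ) ≈ 0.96430, so ∠P ≈ 0.268 rad.

0.268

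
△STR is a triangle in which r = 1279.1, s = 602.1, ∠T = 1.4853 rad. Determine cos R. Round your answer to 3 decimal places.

cos R ≈ 0.361

By the law of cosines, t² = r² + s² − 2·r·s·cos T = 1.8671e+06, so t ≈ 1366.4.
Law of cosines again: cos R = (s² + t² − r²)/(2·s·t) ≈ 0.36071, so ∠R ≈ 1.2018 rad.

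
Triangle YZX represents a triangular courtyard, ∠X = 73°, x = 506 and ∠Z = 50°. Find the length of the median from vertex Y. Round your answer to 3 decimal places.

401.166

The third angle is ∠Y = 180° − ∠Z − ∠X = 57.00°.
Law of sines: y = x·sin Y/sin X ≈ 443.76.
Law of sines: z = x·sin Z/sin X ≈ 405.33.
Median from Y: ½√(2·z² + 2·x² − y²) ≈ 401.17.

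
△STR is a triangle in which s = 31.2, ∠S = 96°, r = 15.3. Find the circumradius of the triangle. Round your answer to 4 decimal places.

Law of sines: sin R = r·sin S/s ≈ 0.48770.
Since s ≥ r, only the acute value applies: ∠R ≈ 29.19°.
Then ∠T = 180° − ∠S − ∠R ≈ 54.81°.
Law of sines gives t = s·sin T/sin S ≈ 25.639.
Circumradius = s/(2 sin S) ≈ 15.686.

15.6859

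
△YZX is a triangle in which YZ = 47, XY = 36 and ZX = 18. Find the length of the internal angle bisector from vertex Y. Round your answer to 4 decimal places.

40.1550

By the law of cosines, cos Y = (XY² + YZ² − ZX²) / (2·XY·YZ) ≈ 0.94001, so ∠Y ≈ 19.95°.
The bisector from Y has length 2·XY·YZ·cos(∠Y/2)/(XY+YZ) ≈ 40.155.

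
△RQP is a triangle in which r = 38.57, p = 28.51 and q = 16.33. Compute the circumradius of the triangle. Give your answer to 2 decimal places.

21.46

By the law of cosines, cos R = (q² + p² − r²) / (2·q·p) ≈ -0.43834, so ∠R ≈ 116.00°.
Circumradius = r/(2 sin R) ≈ 21.456.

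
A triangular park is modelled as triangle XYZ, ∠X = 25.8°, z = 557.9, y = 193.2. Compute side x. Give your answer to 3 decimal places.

393.058

By the law of cosines, x² = y² + z² − 2·y·z·cos X = 1.5449e+05, so x ≈ 393.06.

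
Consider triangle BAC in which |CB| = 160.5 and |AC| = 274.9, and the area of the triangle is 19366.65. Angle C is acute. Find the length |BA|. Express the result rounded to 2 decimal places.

From area = ½·|AC|·|CB|·sin C, we get sin C = 2·area/(|AC|·|CB|) ≈ 0.87788.
Taking the acute solution, ∠C ≈ 61.39°.
Law of cosines then gives |BA| ≈ 243.05.

243.05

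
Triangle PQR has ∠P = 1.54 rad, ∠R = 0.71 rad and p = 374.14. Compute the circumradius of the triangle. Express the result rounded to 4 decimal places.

The third angle is ∠Q = π − ∠R − ∠P = 0.892 rad.
Law of sines: q = p·sin Q/sin P ≈ 291.25.
Law of sines: r = p·sin R/sin P ≈ 243.99.
Circumradius = p/(2 sin P) ≈ 187.16.

187.1587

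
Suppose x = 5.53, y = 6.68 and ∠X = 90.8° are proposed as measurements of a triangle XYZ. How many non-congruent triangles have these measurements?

0

y·sin X = 6.68·sin(90.8°) ≈ 6.679.
Since ∠X is not acute, a triangle exists only if x > y; here x ≤ y, so there is no triangle.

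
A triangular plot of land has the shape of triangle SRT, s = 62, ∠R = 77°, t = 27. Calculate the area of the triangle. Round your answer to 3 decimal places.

Area = ½·t·s·sin R ≈ 815.55.

area ≈ 815.548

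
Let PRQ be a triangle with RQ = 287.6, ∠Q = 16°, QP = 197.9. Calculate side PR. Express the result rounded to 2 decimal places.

By the law of cosines, PR² = RQ² + QP² − 2·RQ·QP·cos Q = 12456, so PR ≈ 111.61.

111.61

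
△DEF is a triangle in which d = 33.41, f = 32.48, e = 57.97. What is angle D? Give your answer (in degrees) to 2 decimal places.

∠D ≈ 28.82°

By the law of cosines, cos D = (e² + f² − d²) / (2·e·f) ≈ 0.87612, so ∠D ≈ 28.82°.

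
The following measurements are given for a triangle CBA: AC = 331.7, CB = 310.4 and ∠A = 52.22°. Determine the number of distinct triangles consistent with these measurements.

2

AC·sin A = 331.7·sin(52.22°) ≈ 262.2.
Since AC sin A < CB < AC (262.2 < 310.4 < 331.7), two triangles exist.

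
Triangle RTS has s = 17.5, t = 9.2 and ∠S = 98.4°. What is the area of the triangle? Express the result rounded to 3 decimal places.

Law of sines: sin T = t·sin S/s ≈ 0.52007.
Since s ≥ t, only the acute value applies: ∠T ≈ 31.34°.
Then ∠R = 180° − ∠S − ∠T ≈ 50.26°.
Law of sines gives r = s·sin R/sin S ≈ 13.603.
Area = ½·s·t·sin R ≈ 61.903.

area ≈ 61.903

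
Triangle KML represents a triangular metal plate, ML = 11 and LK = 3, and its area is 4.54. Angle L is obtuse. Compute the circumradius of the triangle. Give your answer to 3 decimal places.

From area = ½·ML·LK·sin L, we get sin L = 2·area/(ML·LK) ≈ 0.27515.
Taking the obtuse solution, ∠L ≈ 164.03°.
Law of cosines then gives KM ≈ 13.909.
Circumradius = KM/(2 sin L) ≈ 25.275.

R ≈ 25.275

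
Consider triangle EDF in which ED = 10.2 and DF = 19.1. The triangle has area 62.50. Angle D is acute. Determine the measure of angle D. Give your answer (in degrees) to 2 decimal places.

∠D ≈ 39.91°

From area = ½·ED·DF·sin D, we get sin D = 2·area/(ED·DF) ≈ 0.64162.
Taking the acute solution, ∠D ≈ 39.91°.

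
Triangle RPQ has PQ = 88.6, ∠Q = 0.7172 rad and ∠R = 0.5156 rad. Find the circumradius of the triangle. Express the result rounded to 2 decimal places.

89.85

The third angle is ∠P = π − ∠Q − ∠R = 1.9088 rad.
Law of sines: QR = PQ·sin P/sin R ≈ 169.53.
Law of sines: RP = PQ·sin Q/sin R ≈ 118.11.
Circumradius = PQ/(2 sin R) ≈ 89.848.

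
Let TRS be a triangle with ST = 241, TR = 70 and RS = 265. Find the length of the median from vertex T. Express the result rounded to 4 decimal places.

Median from T: ½√(2·ST² + 2·TR² − RS²) ≈ 118.04.

m_T ≈ 118.0434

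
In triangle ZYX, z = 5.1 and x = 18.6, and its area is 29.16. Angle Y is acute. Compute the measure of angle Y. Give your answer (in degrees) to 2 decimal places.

∠Y ≈ 37.94°

From area = ½·x·z·sin Y, we get sin Y = 2·area/(x·z) ≈ 0.61480.
Taking the acute solution, ∠Y ≈ 37.94°.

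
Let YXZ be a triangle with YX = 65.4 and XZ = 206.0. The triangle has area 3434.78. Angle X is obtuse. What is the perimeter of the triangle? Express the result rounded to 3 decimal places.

perimeter ≈ 535.771

From area = ½·YX·XZ·sin X, we get sin X = 2·area/(YX·XZ) ≈ 0.50990.
Taking the obtuse solution, ∠X ≈ 2.607 rad.
Law of cosines then gives ZY ≈ 264.37.
Perimeter = 206 + 264.37 + 65.4 = 535.77.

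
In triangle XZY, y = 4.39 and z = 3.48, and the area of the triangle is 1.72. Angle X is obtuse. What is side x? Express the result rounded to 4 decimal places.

From area = ½·z·y·sin X, we get sin X = 2·area/(z·y) ≈ 0.22517.
Taking the obtuse solution, ∠X ≈ 2.914 rad.
Law of cosines then gives x ≈ 7.82.

7.8200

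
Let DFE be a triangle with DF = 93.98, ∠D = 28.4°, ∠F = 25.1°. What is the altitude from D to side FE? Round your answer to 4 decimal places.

The third angle is ∠E = 180° − ∠D − ∠F = 126.50°.
Law of sines: FE = DF·sin D/sin E ≈ 55.606.
Law of sines: ED = DF·sin F/sin E ≈ 49.594.
Area = ½·DF·FE·sin F ≈ 1108.4.
The altitude from D has length 2·area/FE ≈ 39.866.

h_D ≈ 39.8663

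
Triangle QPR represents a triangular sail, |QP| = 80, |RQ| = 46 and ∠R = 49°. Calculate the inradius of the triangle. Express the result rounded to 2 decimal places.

r ≈ 15.55

Law of sines: sin P = |RQ|·sin R/|QP| ≈ 0.43396.
Since |QP| ≥ |RQ|, only the acute value applies: ∠P ≈ 25.72°.
Then ∠Q = 180° − ∠R − ∠P ≈ 105.28°.
Law of sines gives |PR| = |QP|·sin Q/sin R ≈ 102.25.
Area = ½·|QP|·|RQ|·sin Q ≈ 1774.9.
Semiperimeter s = (102.25+46+80)/2 = 114.13.
Inradius = area/s = 1774.9/114.13 ≈ 15.552.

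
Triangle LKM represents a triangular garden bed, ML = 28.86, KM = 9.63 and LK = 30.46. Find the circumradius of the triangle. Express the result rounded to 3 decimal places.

By the law of cosines, cos L = (ML² + LK² − KM²) / (2·ML·LK) ≈ 0.94871, so ∠L ≈ 18.43°.
Circumradius = KM/(2 sin L) ≈ 15.23.

15.230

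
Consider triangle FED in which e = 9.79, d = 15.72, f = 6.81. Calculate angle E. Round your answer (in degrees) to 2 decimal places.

By the law of cosines, cos E = (d² + f² − e²) / (2·d·f) ≈ 0.92314, so ∠E ≈ 22.61°.

22.61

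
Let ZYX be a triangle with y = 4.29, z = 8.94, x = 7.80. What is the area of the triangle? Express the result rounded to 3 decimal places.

Semiperimeter s = (8.94 + 4.29 + 7.8)/2 = 10.515.
Heron's formula: area = √(10.515·1.575·6.225·2.715) ≈ 16.73.

area ≈ 16.730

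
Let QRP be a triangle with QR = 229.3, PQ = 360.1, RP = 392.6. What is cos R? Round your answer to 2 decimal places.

By the law of cosines, cos R = (QR² + RP² − PQ²) / (2·QR·RP) ≈ 0.42790, so ∠R ≈ 64.67°.

0.43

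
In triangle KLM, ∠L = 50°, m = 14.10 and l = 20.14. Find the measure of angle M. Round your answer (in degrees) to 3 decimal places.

∠M ≈ 32.433°

Law of sines: sin M = m·sin L/l ≈ 0.53631.
Since l ≥ m, only the acute value applies: ∠M ≈ 32.43°.
Then ∠K = 180° − ∠L − ∠M ≈ 97.57°.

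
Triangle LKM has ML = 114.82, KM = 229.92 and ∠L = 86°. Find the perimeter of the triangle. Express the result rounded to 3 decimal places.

Law of sines: sin K = ML·sin L/KM ≈ 0.49817.
Since KM ≥ ML, only the acute value applies: ∠K ≈ 29.88°.
Then ∠M = 180° − ∠L − ∠K ≈ 64.12°.
Law of sines gives LK = KM·sin M/sin L ≈ 207.37.
Semiperimeter s = (229.92+114.82+207.37)/2 = 276.05.
Perimeter = 229.92 + 114.82 + 207.37 = 552.11.

552.108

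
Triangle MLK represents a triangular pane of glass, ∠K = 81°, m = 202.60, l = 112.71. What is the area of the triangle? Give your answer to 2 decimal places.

11276.95

Area = ½·m·l·sin K ≈ 11277.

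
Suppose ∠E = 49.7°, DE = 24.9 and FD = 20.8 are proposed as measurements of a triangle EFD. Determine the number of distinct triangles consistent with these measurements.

DE·sin E = 24.9·sin(49.7°) ≈ 18.99.
Since DE sin E < FD < DE (18.99 < 20.8 < 24.9), two triangles exist.

2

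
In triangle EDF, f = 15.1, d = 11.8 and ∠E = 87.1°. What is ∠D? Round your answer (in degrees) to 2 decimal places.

By the law of cosines, e² = d² + f² − 2·d·f·cos E = 349.22, so e ≈ 18.687.
Law of cosines again: cos D = (f² + e² − d²)/(2·f·e) ≈ 0.77608, so ∠D ≈ 39.10°.

39.10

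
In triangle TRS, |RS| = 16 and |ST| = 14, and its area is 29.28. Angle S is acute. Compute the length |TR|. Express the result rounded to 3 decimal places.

4.425

From area = ½·|RS|·|ST|·sin S, we get sin S = 2·area/(|RS|·|ST|) ≈ 0.26143.
Taking the acute solution, ∠S ≈ 15.15°.
Law of cosines then gives |TR| ≈ 4.4249.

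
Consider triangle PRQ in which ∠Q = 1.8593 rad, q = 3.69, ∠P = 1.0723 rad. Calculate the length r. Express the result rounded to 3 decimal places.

The third angle is ∠R = π − ∠Q − ∠P = 0.2100 rad.
Law of sines: r = q·sin R/sin Q ≈ 0.80235.

0.802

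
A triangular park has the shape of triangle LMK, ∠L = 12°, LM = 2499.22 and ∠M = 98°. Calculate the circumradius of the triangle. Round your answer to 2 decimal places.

The third angle is ∠K = 180° − ∠L − ∠M = 70.00°.
Law of sines: MK = LM·sin L/sin K ≈ 552.96.
Law of sines: KL = LM·sin M/sin K ≈ 2633.7.
Circumradius = LM/(2 sin K) ≈ 1329.8.

R ≈ 1329.81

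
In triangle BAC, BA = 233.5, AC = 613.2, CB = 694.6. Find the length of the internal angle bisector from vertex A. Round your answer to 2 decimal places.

t_A ≈ 216.38

By the law of cosines, cos A = (BA² + AC² − CB²) / (2·BA·AC) ≈ -0.18135, so ∠A ≈ 1.753 rad.
The bisector from A has length 2·BA·AC·cos(∠A/2)/(BA+AC) ≈ 216.38.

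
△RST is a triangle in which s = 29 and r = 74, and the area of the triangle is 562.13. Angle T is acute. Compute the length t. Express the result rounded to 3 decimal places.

From area = ½·r·s·sin T, we get sin T = 2·area/(r·s) ≈ 0.52389.
Taking the acute solution, ∠T ≈ 31.59°.
Law of cosines then gives t ≈ 51.586.

51.586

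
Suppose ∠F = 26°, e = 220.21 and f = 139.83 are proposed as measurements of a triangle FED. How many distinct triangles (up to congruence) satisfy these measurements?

e·sin F = 220.21·sin(26°) ≈ 96.53.
Since e sin F < f < e (96.53 < 139.83 < 220.21), two triangles exist.

2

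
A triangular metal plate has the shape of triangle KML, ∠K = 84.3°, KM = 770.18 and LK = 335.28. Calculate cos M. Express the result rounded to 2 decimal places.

cos M ≈ 0.91

By the law of cosines, ML² = LK² + KM² − 2·LK·KM·cos K = 6.543e+05, so ML ≈ 808.89.
Law of cosines again: cos M = (KM² + ML² − LK²)/(2·KM·ML) ≈ 0.91098, so ∠M ≈ 24.36°.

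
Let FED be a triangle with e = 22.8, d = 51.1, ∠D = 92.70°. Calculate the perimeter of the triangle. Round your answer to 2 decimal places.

Law of sines: sin E = e·sin D/d ≈ 0.44569.
Since d ≥ e, only the acute value applies: ∠E ≈ 26.47°.
Then ∠F = 180° − ∠D − ∠E ≈ 60.83°.
Law of sines gives f = d·sin F/sin D ≈ 44.67.
Semiperimeter s = (44.67+22.8+51.1)/2 = 59.285.
Perimeter = 44.67 + 22.8 + 51.1 = 118.57.

perimeter ≈ 118.57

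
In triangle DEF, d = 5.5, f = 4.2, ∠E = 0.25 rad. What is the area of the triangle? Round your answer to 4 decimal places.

2.8575

Area = ½·f·d·sin E ≈ 2.8575.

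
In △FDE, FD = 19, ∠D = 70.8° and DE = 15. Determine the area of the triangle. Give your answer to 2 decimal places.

area ≈ 134.57

Area = ½·FD·DE·sin D ≈ 134.57.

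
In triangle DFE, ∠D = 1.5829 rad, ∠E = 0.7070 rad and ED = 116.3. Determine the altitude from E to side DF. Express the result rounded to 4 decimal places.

The third angle is ∠F = π − ∠E − ∠D = 0.8517 rad.
Law of sines: FE = ED·sin D/sin F ≈ 154.56.
Law of sines: DF = ED·sin E/sin F ≈ 100.4.
Area = ½·ED·FE·sin E ≈ 5838.
The altitude from E has length 2·area/DF ≈ 116.29.

h_E ≈ 116.2915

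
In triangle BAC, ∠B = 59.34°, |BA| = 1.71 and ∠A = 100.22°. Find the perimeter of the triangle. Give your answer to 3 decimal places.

The third angle is ∠C = 180° − ∠B − ∠A = 20.44°.
Law of sines: |AC| = |BA|·sin B/sin C ≈ 4.212.
Law of sines: |CB| = |BA|·sin A/sin C ≈ 4.8188.
Semiperimeter s = (4.212+4.8188+1.71)/2 = 5.3704.
Perimeter = 4.212 + 4.8188 + 1.71 = 10.741.

perimeter ≈ 10.741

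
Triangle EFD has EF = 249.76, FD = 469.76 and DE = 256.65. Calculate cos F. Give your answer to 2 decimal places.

By the law of cosines, cos F = (EF² + FD² − DE²) / (2·EF·FD) ≈ 0.92555, so ∠F ≈ 22.25°.

cos F ≈ 0.93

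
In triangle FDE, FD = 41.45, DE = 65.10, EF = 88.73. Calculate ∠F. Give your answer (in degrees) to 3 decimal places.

∠F ≈ 43.302°

By the law of cosines, cos F = (EF² + FD² − DE²) / (2·EF·FD) ≈ 0.72775, so ∠F ≈ 43.30°.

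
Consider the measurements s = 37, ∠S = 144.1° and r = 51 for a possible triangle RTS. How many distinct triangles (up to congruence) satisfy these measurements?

r·sin S = 51·sin(144.1°) ≈ 29.9.
Since ∠S is not acute, a triangle exists only if s > r; here s ≤ r, so there is no triangle.

0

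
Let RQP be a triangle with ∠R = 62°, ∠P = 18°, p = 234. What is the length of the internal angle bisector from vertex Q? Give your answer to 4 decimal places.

t_Q ≈ 222.8358

The third angle is ∠Q = 180° − ∠P − ∠R = 100.00°.
Law of sines: r = p·sin R/sin P ≈ 668.6.
Law of sines: q = p·sin Q/sin P ≈ 745.74.
The bisector from Q has length 2·p·r·cos(∠Q/2)/(p+r) ≈ 222.84.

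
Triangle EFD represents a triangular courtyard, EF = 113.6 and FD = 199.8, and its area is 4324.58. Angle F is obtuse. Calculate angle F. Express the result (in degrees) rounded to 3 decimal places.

∠F ≈ 157.600°

From area = ½·EF·FD·sin F, we get sin F = 2·area/(EF·FD) ≈ 0.38107.
Taking the obtuse solution, ∠F ≈ 157.60°.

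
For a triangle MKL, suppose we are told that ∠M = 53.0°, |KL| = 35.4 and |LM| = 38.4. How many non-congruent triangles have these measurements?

|LM|·sin M = 38.4·sin(53.0°) ≈ 30.67.
Since |LM| sin M < |KL| < |LM| (30.67 < 35.4 < 38.4), two triangles exist.

2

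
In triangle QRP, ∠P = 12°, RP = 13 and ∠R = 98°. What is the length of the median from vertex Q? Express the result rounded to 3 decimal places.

7.465

The third angle is ∠Q = 180° − ∠R − ∠P = 70.00°.
Law of sines: PQ = RP·sin R/sin Q ≈ 13.7.
Law of sines: QR = RP·sin P/sin Q ≈ 2.8763.
Median from Q: ½√(2·PQ² + 2·QR² − RP²) ≈ 7.4651.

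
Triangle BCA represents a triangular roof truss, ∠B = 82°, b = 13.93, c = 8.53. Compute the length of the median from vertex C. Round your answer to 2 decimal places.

Law of sines: sin C = c·sin B/b ≈ 0.60639.
Since b ≥ c, only the acute value applies: ∠C ≈ 37.33°.
Then ∠A = 180° − ∠B − ∠C ≈ 60.67°.
Law of sines gives a = b·sin A/sin B ≈ 12.264.
Median from C: ½√(2·a² + 2·b² − c²) ≈ 12.411.

m_C ≈ 12.41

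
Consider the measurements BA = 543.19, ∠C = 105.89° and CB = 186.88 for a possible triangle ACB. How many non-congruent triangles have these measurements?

CB·sin C = 186.88·sin(105.89°) ≈ 179.7.
Since ∠C is not acute, a triangle exists only if BA > CB; here BA > CB, so there is exactly one triangle.

1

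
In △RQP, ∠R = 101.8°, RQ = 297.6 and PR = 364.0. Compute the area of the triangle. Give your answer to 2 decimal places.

Area = ½·PR·RQ·sin R ≈ 53019.

area ≈ 53018.59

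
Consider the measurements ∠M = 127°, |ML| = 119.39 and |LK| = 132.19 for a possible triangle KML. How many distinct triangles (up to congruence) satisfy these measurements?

1

|ML|·sin M = 119.39·sin(127°) ≈ 95.35.
Since ∠M is not acute, a triangle exists only if |LK| > |ML|; here |LK| > |ML|, so there is exactly one triangle.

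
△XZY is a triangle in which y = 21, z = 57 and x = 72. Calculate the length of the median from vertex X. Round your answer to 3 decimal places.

Median from X: ½√(2·z² + 2·y² − x²) ≈ 23.431.

m_X ≈ 23.431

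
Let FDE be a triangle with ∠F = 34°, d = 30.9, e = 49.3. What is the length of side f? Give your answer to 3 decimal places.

29.316

By the law of cosines, f² = d² + e² − 2·d·e·cos F = 859.44, so f ≈ 29.316.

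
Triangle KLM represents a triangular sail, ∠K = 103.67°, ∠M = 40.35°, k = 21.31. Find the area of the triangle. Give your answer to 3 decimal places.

The third angle is ∠L = 180° − ∠M − ∠K = 35.98°.
Law of sines: l = k·sin L/sin K ≈ 12.885.
Law of sines: m = k·sin M/sin K ≈ 14.199.
Area = ½·k·l·sin M ≈ 88.887.

area ≈ 88.887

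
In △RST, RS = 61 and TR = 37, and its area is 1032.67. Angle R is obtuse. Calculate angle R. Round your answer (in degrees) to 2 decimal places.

From area = ½·TR·RS·sin R, we get sin R = 2·area/(TR·RS) ≈ 0.91508.
Taking the obtuse solution, ∠R ≈ 113.78°.

∠R ≈ 113.78°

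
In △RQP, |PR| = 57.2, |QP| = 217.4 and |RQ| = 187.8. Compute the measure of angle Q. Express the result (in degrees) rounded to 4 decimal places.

By the law of cosines, cos Q = (|RQ|² + |QP|² − |PR|²) / (2·|RQ|·|QP|) ≈ 0.97066, so ∠Q ≈ 13.91°.

13.9132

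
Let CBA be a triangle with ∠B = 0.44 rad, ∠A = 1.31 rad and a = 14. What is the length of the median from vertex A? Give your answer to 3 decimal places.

The third angle is ∠C = π − ∠B − ∠A = 1.392 rad.
Law of sines: c = a·sin C/sin A ≈ 14.258.
Law of sines: b = a·sin B/sin A ≈ 6.1719.
Median from A: ½√(2·c² + 2·b² − a²) ≈ 8.467.

8.467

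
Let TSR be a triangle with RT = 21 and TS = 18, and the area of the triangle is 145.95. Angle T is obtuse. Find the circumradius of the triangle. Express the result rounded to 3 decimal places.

From area = ½·RT·TS·sin T, we get sin T = 2·area/(RT·TS) ≈ 0.77222.
Taking the obtuse solution, ∠T ≈ 129.45°.
Law of cosines then gives SR ≈ 35.289.
Circumradius = SR/(2 sin T) ≈ 22.849.

22.849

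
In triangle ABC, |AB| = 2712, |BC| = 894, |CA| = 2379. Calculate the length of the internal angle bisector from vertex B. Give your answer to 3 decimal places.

t_B ≈ 1170.152

By the law of cosines, cos B = (|AB|² + |BC|² − |CA|²) / (2·|AB|·|BC|) ≈ 0.51444, so ∠B ≈ 59.04°.
The bisector from B has length 2·|AB|·|BC|·cos(∠B/2)/(|AB|+|BC|) ≈ 1170.2.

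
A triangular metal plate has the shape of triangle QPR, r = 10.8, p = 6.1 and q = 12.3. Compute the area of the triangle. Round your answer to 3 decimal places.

32.934

Semiperimeter s = (12.3 + 6.1 + 10.8)/2 = 14.6.
Heron's formula: area = √(14.6·2.3·8.5·3.8) ≈ 32.934.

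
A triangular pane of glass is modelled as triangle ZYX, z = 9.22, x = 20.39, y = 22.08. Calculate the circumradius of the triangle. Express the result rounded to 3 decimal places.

By the law of cosines, cos Z = (y² + x² − z²) / (2·y·x) ≈ 0.90876, so ∠Z ≈ 24.67°.
Circumradius = z/(2 sin Z) ≈ 11.047.

R ≈ 11.047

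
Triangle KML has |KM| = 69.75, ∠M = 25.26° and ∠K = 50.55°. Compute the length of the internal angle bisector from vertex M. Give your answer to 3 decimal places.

t_M ≈ 60.352

The third angle is ∠L = 180° − ∠K − ∠M = 104.19°.
Law of sines: |ML| = |KM|·sin K/sin L ≈ 55.555.
Law of sines: |LK| = |KM|·sin M/sin L ≈ 30.701.
The bisector from M has length 2·|KM|·|ML|·cos(∠M/2)/(|KM|+|ML|) ≈ 60.352.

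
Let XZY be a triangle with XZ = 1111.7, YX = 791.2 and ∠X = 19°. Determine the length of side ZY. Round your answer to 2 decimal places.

445.60

By the law of cosines, ZY² = YX² + XZ² − 2·YX·XZ·cos X = 1.9856e+05, so ZY ≈ 445.6.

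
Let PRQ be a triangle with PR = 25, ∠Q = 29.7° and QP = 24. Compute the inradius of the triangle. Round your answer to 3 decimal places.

Law of sines: sin R = QP·sin Q/PR ≈ 0.47564.
Since PR ≥ QP, only the acute value applies: ∠R ≈ 28.40°.
Then ∠P = 180° − ∠Q − ∠R ≈ 121.90°.
Law of sines gives RQ = PR·sin P/sin Q ≈ 42.838.
Area = ½·PR·QP·sin P ≈ 254.69.
Semiperimeter s = (42.838+24+25)/2 = 45.919.
Inradius = area/s = 254.69/45.919 ≈ 5.5466.

r ≈ 5.547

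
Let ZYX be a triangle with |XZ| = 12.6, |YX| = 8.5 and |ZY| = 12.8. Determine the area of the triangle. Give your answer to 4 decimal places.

Semiperimeter s = (8.5 + 12.6 + 12.8)/2 = 16.95.
Heron's formula: area = √(16.95·8.45·4.35·4.15) ≈ 50.849.

area ≈ 50.8489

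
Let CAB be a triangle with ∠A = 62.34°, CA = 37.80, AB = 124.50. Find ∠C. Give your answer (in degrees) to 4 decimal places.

By the law of cosines, BC² = CA² + AB² − 2·CA·AB·cos A = 12560, so BC ≈ 112.07.
Law of cosines again: cos C = (BC² + CA² − AB²)/(2·BC·CA) ≈ -0.17842, so ∠C ≈ 100.28°.

100.2779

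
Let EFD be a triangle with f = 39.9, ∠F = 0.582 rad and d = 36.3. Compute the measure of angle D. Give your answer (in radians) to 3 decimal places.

∠D ≈ 0.524 rad

Law of sines: sin D = d·sin F/f ≈ 0.50010.
Since f ≥ d, only the acute value applies: ∠D ≈ 0.524 rad.
Then ∠E = π − ∠F − ∠D ≈ 2.036 rad.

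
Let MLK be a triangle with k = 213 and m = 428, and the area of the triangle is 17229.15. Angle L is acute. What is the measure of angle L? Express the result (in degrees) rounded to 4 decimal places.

From area = ½·k·m·sin L, we get sin L = 2·area/(k·m) ≈ 0.37798.
Taking the acute solution, ∠L ≈ 22.21°.

22.2087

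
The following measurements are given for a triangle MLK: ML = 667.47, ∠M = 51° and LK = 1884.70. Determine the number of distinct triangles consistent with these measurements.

1

ML·sin M = 667.47·sin(51°) ≈ 518.7.
Since LK ≥ ML, exactly one triangle exists.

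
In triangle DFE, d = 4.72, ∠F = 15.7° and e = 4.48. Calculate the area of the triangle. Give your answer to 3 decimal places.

Area = ½·e·d·sin F ≈ 2.861.

area ≈ 2.861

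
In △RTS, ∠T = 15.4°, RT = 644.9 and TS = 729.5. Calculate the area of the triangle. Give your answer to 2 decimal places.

Area = ½·RT·TS·sin T ≈ 62466.

area ≈ 62466.04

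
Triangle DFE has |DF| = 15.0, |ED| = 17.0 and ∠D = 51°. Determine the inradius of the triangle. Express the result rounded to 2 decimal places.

4.32

By the law of cosines, |FE|² = |ED|² + |DF|² − 2·|ED|·|DF|·cos D = 193.05, so |FE| ≈ 13.894.
Area = ½·|ED|·|DF|·sin D ≈ 99.086.
Semiperimeter s = (13.894+17+15)/2 = 22.947.
Inradius = area/s = 99.086/22.947 ≈ 4.318.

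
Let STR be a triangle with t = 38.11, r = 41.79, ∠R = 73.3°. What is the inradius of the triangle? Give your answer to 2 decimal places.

Law of sines: sin T = t·sin R/r ≈ 0.87348.
Since r ≥ t, only the acute value applies: ∠T ≈ 60.87°.
Then ∠S = 180° − ∠R − ∠T ≈ 45.83°.
Law of sines gives s = r·sin S/sin R ≈ 31.297.
Area = ½·r·t·sin S ≈ 571.22.
Semiperimeter p = (31.297+38.11+41.79)/2 = 55.599.
Inradius = area/p = 571.22/55.599 ≈ 10.274.

10.27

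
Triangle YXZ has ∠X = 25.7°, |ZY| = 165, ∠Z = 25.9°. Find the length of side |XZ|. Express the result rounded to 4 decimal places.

The third angle is ∠Y = 180° − ∠X − ∠Z = 128.40°.
Law of sines: |XZ| = |ZY|·sin Y/sin X ≈ 298.18.

298.1822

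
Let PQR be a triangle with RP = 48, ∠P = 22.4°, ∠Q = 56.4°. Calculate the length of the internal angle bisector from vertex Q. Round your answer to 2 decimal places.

t_Q ≈ 27.88

The third angle is ∠R = 180° − ∠P − ∠Q = 101.20°.
Law of sines: QR = RP·sin P/sin Q ≈ 21.961.
Law of sines: PQ = RP·sin R/sin Q ≈ 56.531.
The bisector from Q has length 2·PQ·QR·cos(∠Q/2)/(PQ+QR) ≈ 27.878.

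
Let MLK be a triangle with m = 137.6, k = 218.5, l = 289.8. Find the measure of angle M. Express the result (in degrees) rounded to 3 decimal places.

27.047

By the law of cosines, cos M = (l² + k² − m²) / (2·l·k) ≈ 0.89064, so ∠M ≈ 27.05°.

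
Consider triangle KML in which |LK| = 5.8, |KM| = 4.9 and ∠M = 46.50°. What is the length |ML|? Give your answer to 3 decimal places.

Law of sines: sin L = |KM|·sin M/|LK| ≈ 0.61282.
Since |LK| ≥ |KM|, only the acute value applies: ∠L ≈ 37.79°.
Then ∠K = 180° − ∠M − ∠L ≈ 95.71°.
Law of sines gives |ML| = |LK|·sin K/sin M ≈ 7.9562.

7.956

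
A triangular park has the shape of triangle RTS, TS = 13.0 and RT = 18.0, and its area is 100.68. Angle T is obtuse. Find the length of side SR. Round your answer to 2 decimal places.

From area = ½·RT·TS·sin T, we get sin T = 2·area/(RT·TS) ≈ 0.86051.
Taking the obtuse solution, ∠T ≈ 120.63°.
Law of cosines then gives SR ≈ 27.045.

27.04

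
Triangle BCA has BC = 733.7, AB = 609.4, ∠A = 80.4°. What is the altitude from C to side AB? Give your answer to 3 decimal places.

Law of sines: sin C = AB·sin A/BC ≈ 0.81895.
Since BC ≥ AB, only the acute value applies: ∠C ≈ 54.98°.
Then ∠B = 180° − ∠A − ∠C ≈ 44.62°.
Law of sines gives CA = BC·sin B/sin A ≈ 522.67.
Area = ½·BC·AB·sin B ≈ 1.5703e+05.
The altitude from C has length 2·area/AB ≈ 515.35.

h_C ≈ 515.351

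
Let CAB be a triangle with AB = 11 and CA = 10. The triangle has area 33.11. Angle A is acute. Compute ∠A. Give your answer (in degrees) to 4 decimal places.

From area = ½·CA·AB·sin A, we get sin A = 2·area/(CA·AB) ≈ 0.60200.
Taking the acute solution, ∠A ≈ 37.01°.

∠A ≈ 37.0133°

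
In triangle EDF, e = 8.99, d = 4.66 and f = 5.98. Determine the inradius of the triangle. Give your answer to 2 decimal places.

1.29

Semiperimeter s = (8.99 + 4.66 + 5.98)/2 = 9.815.
Heron's formula: area = √(9.815·0.825·5.155·3.835) ≈ 12.652.
Inradius = area/s = 12.652/9.815 ≈ 1.2891.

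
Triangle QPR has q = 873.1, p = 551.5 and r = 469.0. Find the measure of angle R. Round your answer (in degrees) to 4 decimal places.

By the law of cosines, cos R = (q² + p² − r²) / (2·q·p) ≈ 0.87899, so ∠R ≈ 28.48°.

∠R ≈ 28.4790°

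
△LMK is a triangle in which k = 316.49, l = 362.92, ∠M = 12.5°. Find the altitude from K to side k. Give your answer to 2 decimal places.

h_K ≈ 78.55

By the law of cosines, m² = k² + l² − 2·k·l·cos M = 7601.1, so m ≈ 87.184.
Area = ½·k·l·sin M ≈ 12430.
The altitude from K has length 2·area/k ≈ 78.55.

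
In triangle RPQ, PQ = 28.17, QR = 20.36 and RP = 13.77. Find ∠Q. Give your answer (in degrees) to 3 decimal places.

By the law of cosines, cos Q = (PQ² + QR² − RP²) / (2·PQ·QR) ≈ 0.88787, so ∠Q ≈ 27.39°.

27.393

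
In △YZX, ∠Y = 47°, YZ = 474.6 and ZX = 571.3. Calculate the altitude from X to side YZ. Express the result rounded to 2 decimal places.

h_X ≈ 568.59

Law of sines: sin X = YZ·sin Y/ZX ≈ 0.60756.
Since ZX ≥ YZ, only the acute value applies: ∠X ≈ 37.41°.
Then ∠Z = 180° − ∠Y − ∠X ≈ 95.59°.
Law of sines gives XY = ZX·sin Z/sin Y ≈ 777.44.
Area = ½·ZX·YZ·sin Z ≈ 1.3493e+05.
The altitude from X has length 2·area/YZ ≈ 568.59.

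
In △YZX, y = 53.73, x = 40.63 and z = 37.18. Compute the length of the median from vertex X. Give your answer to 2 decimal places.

Median from X: ½√(2·y² + 2·z² − x²) ≈ 41.496.

41.50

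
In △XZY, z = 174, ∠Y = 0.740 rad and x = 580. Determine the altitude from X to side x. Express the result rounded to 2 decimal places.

117.33

By the law of cosines, y² = x² + z² − 2·x·z·cos Y = 2.1762e+05, so y ≈ 466.5.
Area = ½·x·z·sin Y ≈ 34025.
The altitude from X has length 2·area/x ≈ 117.33.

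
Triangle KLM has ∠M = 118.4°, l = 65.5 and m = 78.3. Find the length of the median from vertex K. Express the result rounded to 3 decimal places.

m_K ≈ 71.351

Law of sines: sin L = l·sin M/m ≈ 0.73585.
Since m ≥ l, only the acute value applies: ∠L ≈ 47.38°.
Then ∠K = 180° − ∠M − ∠L ≈ 14.22°.
Law of sines gives k = m·sin K/sin M ≈ 21.867.
Median from K: ½√(2·l² + 2·m² − k²) ≈ 71.351.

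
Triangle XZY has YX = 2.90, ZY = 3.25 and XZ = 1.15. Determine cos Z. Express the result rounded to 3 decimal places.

cos Z ≈ 0.465

By the law of cosines, cos Z = (XZ² + ZY² − YX²) / (2·XZ·ZY) ≈ 0.46488, so ∠Z ≈ 62.30°.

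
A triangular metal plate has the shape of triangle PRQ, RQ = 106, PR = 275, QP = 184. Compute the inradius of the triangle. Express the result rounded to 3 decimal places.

Semiperimeter s = (106 + 184 + 275)/2 = 282.5.
Heron's formula: area = √(282.5·176.5·98.5·7.5) ≈ 6069.2.
Inradius = area/s = 6069.2/282.5 ≈ 21.484.

r ≈ 21.484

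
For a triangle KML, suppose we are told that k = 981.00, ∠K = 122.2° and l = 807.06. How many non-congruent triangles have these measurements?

l·sin K = 807.06·sin(122.2°) ≈ 682.9.
Since ∠K is not acute, a triangle exists only if k > l; here k > l, so there is exactly one triangle.

1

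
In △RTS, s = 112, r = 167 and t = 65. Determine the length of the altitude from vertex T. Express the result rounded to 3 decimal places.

72.299

Semiperimeter p = (167 + 65 + 112)/2 = 172.
Heron's formula: area = √(172·5·107·60) ≈ 2349.7.
The altitude from T has length 2·area/t ≈ 72.299.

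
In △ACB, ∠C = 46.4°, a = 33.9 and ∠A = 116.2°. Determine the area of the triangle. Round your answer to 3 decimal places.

The third angle is ∠B = 180° − ∠A − ∠C = 17.40°.
Law of sines: c = a·sin C/sin A ≈ 27.36.
Law of sines: b = a·sin B/sin A ≈ 11.298.
Area = ½·a·c·sin B ≈ 138.68.

area ≈ 138.683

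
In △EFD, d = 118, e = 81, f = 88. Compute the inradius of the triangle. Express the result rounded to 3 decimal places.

r ≈ 24.827

Semiperimeter s = (81 + 88 + 118)/2 = 143.5.
Heron's formula: area = √(143.5·62.5·55.5·25.5) ≈ 3562.7.
Inradius = area/s = 3562.7/143.5 ≈ 24.827.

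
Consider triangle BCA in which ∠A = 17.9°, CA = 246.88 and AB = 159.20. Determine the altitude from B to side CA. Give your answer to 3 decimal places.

h_B ≈ 48.931

By the law of cosines, BC² = CA² + AB² − 2·CA·AB·cos A = 11493, so BC ≈ 107.2.
Area = ½·CA·AB·sin A ≈ 6040.1.
The altitude from B has length 2·area/CA ≈ 48.931.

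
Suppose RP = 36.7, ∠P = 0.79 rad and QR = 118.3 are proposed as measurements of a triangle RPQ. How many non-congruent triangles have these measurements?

RP·sin P = 36.7·sin(0.79 rad) ≈ 26.07.
Since QR ≥ RP, exactly one triangle exists.

1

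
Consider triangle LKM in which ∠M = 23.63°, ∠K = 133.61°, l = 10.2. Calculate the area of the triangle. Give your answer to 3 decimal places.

39.024

The third angle is ∠L = 180° − ∠K − ∠M = 22.76°.
Law of sines: k = l·sin K/sin L ≈ 19.09.
Law of sines: m = l·sin M/sin L ≈ 10.568.
Area = ½·l·k·sin M ≈ 39.024.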